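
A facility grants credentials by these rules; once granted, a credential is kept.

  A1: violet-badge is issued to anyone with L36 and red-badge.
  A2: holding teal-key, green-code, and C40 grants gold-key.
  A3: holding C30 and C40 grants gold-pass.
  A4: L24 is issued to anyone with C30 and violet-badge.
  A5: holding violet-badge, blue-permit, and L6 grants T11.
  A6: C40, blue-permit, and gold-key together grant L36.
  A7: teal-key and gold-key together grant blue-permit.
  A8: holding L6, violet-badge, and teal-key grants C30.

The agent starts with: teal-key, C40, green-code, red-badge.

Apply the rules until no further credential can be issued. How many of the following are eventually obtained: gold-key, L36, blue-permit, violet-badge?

4

Holding teal-key, green-code, and C40 grants gold-key (A2).
Holding teal-key and gold-key grants blue-permit (A7).
Holding C40, blue-permit, and gold-key grants L36 (A6).
Holding L36 and red-badge grants violet-badge (A1).
gold-key: reached.
L36: reached.
blue-permit: reached.
violet-badge: reached.
All 4 are reached.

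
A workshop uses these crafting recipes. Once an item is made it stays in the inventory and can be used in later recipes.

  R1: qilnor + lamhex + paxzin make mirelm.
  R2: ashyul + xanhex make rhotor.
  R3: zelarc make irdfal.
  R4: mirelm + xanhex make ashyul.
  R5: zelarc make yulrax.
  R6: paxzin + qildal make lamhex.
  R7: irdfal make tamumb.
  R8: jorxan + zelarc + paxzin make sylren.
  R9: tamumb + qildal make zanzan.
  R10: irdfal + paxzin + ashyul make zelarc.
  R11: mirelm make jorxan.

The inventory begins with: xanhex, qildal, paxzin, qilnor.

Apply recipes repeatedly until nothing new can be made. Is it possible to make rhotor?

paxzin + qildal → lamhex (R6).
qilnor + lamhex + paxzin → mirelm (R1).
mirelm + xanhex → ashyul (R4).
Using R2, ashyul and xanhex make rhotor.

Yes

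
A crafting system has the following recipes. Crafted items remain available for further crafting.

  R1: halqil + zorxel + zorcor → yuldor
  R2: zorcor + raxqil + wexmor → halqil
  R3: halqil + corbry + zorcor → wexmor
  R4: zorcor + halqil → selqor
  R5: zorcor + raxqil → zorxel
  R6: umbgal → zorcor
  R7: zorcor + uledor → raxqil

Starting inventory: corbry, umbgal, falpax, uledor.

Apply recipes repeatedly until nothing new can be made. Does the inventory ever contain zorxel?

Yes

umbgal → zorcor (R6).
zorcor + uledor → raxqil (R7).
zorcor + raxqil → zorxel (R5).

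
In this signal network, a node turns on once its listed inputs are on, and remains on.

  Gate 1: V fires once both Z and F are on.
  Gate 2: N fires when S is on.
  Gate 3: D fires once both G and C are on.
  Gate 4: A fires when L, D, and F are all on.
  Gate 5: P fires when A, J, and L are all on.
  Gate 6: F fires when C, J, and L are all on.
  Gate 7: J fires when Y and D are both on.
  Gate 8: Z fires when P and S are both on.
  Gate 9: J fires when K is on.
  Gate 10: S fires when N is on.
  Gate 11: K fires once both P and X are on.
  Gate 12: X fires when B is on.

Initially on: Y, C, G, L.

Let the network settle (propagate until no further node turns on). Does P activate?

Gate 3: G and C on → D on.
Gate 7: Y and D on → J on.
Gate 6: C, J, and L on → F on.
L, D, and F are on, so A fires (Gate 4).
Gate 5: A, J, and L on → P on.

Yes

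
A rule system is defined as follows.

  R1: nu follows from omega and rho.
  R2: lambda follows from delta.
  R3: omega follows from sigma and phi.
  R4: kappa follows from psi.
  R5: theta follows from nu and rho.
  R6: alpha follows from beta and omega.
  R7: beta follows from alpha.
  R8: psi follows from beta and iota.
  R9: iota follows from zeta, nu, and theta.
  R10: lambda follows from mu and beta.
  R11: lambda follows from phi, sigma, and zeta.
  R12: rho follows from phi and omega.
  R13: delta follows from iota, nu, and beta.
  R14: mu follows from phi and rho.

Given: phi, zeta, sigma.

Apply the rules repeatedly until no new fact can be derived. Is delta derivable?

No

delta would need iota, nu, and beta (R13), but beta is never established.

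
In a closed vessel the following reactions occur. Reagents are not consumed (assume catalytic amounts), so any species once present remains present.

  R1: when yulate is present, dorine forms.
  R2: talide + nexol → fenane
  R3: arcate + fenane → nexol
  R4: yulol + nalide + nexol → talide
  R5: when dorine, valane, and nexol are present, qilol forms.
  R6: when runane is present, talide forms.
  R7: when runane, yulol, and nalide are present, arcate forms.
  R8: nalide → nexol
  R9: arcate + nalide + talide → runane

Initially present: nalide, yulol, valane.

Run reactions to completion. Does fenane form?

Yes

nalide present → nexol forms (R8).
yulol, nalide, and nexol present → talide forms (R4).
talide and nexol present → fenane forms (R2).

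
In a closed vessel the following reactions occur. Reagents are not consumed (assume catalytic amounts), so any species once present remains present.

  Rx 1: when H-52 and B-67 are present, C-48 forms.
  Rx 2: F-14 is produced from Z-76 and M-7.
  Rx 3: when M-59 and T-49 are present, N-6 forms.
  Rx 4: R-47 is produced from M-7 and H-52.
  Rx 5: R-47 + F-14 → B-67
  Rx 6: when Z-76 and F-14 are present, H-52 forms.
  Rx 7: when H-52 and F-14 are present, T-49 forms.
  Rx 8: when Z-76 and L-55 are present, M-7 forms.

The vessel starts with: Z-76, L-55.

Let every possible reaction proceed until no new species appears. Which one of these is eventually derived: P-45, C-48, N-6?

C-48

Z-76 and L-55 present → M-7 forms (Rx 8).
Z-76 and M-7 present → F-14 forms (Rx 2).
Z-76 and F-14 present → H-52 forms (Rx 6).
M-7 and H-52 present → R-47 forms (Rx 4).
R-47 and F-14 present → B-67 forms (Rx 5).
H-52 and B-67 present → C-48 forms (Rx 1).
No rule produces P-45, and it is not given. N-6 would need M-59 and T-49 (Rx 3), but M-59 never forms.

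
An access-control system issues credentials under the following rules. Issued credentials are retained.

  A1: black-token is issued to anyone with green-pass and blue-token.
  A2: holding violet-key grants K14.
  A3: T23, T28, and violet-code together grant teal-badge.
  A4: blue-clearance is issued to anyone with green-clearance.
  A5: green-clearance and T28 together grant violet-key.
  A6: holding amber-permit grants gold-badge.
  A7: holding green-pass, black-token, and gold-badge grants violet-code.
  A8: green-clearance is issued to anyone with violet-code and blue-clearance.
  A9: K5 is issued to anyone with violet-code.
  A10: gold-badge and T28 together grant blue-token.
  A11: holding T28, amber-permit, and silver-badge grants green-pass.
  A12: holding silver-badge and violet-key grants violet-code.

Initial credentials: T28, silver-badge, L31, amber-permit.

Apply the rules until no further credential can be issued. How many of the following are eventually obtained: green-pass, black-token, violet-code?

3

Holding T28, amber-permit, and silver-badge grants green-pass (A11).
Holding amber-permit grants gold-badge (A6).
Holding gold-badge and T28 grants blue-token (A10).
Holding green-pass and blue-token grants black-token (A1).
Holding green-pass, black-token, and gold-badge grants violet-code (A7).
green-pass: reached.
black-token: reached.
violet-code: reached.
All 3 are reached.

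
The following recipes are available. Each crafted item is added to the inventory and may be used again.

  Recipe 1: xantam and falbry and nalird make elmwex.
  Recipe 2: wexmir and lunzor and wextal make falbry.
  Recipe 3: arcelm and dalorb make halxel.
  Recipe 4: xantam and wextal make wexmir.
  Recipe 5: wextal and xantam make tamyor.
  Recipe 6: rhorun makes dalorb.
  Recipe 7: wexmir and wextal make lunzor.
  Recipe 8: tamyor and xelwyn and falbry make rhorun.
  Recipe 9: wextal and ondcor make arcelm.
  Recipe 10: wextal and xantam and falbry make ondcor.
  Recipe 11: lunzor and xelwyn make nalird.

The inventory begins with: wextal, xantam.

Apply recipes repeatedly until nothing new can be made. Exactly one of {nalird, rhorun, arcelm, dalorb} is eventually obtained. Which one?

arcelm

xantam and wextal → wexmir (Recipe 4).
Using Recipe 7, wexmir and wextal make lunzor.
wexmir and lunzor and wextal → falbry (Recipe 2).
Using Recipe 10, wextal, xantam, and falbry make ondcor.
wextal and ondcor → arcelm (Recipe 9).
dalorb would need rhorun (Recipe 6), but rhorun is never obtained. nalird would need lunzor and xelwyn (Recipe 11), but xelwyn is never obtained. rhorun would need tamyor, xelwyn, and falbry (Recipe 8), but xelwyn is never obtained.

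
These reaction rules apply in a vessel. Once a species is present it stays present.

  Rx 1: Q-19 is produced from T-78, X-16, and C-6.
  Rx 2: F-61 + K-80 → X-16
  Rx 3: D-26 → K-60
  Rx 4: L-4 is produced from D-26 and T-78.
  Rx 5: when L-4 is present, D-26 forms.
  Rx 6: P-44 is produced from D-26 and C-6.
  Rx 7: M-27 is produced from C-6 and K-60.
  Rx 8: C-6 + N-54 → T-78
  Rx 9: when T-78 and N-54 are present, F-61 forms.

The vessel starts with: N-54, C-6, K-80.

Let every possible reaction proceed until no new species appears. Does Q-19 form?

C-6 and N-54 present → T-78 forms (Rx 8).
T-78 and N-54 present → F-61 forms (Rx 9).
F-61 and K-80 present → X-16 forms (Rx 2).
T-78, X-16, and C-6 present → Q-19 forms (Rx 1).

Yes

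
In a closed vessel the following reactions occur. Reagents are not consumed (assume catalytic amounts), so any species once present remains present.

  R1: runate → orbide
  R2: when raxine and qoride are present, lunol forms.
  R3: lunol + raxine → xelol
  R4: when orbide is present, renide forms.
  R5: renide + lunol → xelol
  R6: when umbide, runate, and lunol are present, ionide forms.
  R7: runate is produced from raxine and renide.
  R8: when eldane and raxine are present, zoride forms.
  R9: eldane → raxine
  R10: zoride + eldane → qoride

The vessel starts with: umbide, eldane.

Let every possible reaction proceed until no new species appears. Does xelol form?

Yes

eldane present → raxine forms (R9).
eldane and raxine present → zoride forms (R8).
zoride and eldane present → qoride forms (R10).
raxine and qoride present → lunol forms (R2).
lunol and raxine present → xelol forms (R3).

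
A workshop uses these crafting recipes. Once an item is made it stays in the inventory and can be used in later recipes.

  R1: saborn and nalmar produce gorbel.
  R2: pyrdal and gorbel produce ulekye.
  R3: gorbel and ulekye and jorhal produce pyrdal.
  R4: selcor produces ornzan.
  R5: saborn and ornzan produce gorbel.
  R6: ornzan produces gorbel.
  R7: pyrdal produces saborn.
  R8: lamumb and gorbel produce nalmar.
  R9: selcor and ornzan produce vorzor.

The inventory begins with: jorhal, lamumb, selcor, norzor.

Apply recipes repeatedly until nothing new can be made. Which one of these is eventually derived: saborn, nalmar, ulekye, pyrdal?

selcor → ornzan (R4).
Using R6, ornzan makes gorbel.
lamumb and gorbel → nalmar (R8).
saborn would need pyrdal (R7), but pyrdal is never obtained. pyrdal would need gorbel, ulekye, and jorhal (R3), but ulekye is never obtained. ulekye would need pyrdal and gorbel (R2), but pyrdal is never obtained.

nalmar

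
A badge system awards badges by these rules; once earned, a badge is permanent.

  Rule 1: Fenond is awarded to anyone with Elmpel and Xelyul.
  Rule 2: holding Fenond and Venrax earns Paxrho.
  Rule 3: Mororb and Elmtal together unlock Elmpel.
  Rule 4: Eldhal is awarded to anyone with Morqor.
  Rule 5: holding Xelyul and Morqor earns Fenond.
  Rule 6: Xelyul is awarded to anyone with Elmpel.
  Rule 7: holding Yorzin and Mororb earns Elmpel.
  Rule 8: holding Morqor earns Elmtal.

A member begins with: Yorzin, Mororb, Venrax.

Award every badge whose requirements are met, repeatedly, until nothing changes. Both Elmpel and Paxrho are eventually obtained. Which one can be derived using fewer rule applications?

Elmpel

Elmpel: With Yorzin and Mororb, Elmpel is earned (Rule 7). [1 rule application]
Paxrho: With Yorzin and Mororb, Elmpel is earned (Rule 7). With Elmpel, Xelyul is earned (Rule 6). With Elmpel and Xelyul, Fenond is earned (Rule 1). With Fenond and Venrax, Paxrho is earned (Rule 2). [4 rule applications]
Elmpel needs fewer.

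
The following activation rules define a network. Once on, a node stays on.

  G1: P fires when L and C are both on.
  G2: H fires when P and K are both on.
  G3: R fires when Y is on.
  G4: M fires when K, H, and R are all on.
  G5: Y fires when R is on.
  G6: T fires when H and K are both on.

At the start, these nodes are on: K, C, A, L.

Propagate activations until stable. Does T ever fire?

Yes

G1: L and C on → P on.
P and K are on, so H fires (G2).
G6: H and K on → T on.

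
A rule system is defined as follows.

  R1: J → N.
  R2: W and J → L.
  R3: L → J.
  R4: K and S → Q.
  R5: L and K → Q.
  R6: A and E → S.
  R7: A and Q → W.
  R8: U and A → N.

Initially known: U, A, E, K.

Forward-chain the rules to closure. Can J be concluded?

No

J would need L (R3), but L is never established.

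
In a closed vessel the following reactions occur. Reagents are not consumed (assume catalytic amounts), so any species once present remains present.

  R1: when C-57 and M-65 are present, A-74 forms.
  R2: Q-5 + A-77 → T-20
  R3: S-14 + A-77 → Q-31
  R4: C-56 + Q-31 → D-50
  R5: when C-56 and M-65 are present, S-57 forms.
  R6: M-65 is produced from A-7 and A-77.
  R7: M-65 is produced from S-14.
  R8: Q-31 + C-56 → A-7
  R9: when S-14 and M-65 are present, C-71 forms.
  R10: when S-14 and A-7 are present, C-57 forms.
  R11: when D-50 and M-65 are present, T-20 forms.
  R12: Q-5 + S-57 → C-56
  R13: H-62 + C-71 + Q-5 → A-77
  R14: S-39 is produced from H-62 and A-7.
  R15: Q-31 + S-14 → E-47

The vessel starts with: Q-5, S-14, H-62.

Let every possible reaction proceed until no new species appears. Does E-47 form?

S-14 present → M-65 forms (R7).
S-14 and M-65 present → C-71 forms (R9).
H-62, C-71, and Q-5 present → A-77 forms (R13).
S-14 and A-77 present → Q-31 forms (R3).
Q-31 and S-14 present → E-47 forms (R15).

Yes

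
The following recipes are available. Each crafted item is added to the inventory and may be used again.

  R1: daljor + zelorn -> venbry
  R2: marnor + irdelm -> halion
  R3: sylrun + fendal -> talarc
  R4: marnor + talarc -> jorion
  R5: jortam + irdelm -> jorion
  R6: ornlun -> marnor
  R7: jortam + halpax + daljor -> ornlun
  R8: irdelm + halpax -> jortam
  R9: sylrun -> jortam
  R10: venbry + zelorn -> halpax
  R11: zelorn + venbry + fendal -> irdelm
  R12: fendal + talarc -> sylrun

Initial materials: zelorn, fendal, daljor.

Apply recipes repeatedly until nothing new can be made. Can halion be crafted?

daljor + zelorn -> venbry (R1).
Using R11, zelorn, venbry, and fendal make irdelm.
Using R10, venbry and zelorn make halpax.
Using R8, irdelm and halpax make jortam.
Using R7, jortam, halpax, and daljor make ornlun.
ornlun -> marnor (R6).
marnor + irdelm -> halion (R2).

Yes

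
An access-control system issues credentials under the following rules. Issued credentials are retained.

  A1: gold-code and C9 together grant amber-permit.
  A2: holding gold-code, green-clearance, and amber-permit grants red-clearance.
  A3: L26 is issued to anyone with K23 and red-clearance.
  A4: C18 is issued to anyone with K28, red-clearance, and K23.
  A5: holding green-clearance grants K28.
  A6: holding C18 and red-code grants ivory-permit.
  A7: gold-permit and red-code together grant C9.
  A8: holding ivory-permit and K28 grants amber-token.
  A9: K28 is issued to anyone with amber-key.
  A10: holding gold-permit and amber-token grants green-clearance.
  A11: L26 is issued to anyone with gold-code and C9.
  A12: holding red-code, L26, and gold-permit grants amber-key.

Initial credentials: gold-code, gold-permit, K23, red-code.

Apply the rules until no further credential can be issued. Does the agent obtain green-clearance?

green-clearance would need gold-permit and amber-token (A10), but amber-token is never granted.

No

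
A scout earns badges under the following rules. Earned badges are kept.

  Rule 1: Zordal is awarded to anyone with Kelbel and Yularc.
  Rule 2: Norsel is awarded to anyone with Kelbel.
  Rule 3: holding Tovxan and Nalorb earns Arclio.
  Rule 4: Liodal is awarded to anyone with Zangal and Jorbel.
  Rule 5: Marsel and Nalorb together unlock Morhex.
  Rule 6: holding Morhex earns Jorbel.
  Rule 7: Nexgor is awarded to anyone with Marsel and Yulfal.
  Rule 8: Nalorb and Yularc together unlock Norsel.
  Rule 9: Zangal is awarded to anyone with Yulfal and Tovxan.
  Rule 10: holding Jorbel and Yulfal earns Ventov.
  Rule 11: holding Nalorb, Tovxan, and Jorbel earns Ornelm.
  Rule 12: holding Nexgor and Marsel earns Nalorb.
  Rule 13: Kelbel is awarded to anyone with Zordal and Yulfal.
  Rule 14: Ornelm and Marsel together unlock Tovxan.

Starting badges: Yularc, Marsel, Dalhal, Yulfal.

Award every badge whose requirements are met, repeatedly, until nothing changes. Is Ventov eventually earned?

With Marsel and Yulfal, Nexgor is earned (Rule 7).
With Nexgor and Marsel, Nalorb is earned (Rule 12).
With Marsel and Nalorb, Morhex is earned (Rule 5).
With Morhex, Jorbel is earned (Rule 6).
With Jorbel and Yulfal, Ventov is earned (Rule 10).

Yes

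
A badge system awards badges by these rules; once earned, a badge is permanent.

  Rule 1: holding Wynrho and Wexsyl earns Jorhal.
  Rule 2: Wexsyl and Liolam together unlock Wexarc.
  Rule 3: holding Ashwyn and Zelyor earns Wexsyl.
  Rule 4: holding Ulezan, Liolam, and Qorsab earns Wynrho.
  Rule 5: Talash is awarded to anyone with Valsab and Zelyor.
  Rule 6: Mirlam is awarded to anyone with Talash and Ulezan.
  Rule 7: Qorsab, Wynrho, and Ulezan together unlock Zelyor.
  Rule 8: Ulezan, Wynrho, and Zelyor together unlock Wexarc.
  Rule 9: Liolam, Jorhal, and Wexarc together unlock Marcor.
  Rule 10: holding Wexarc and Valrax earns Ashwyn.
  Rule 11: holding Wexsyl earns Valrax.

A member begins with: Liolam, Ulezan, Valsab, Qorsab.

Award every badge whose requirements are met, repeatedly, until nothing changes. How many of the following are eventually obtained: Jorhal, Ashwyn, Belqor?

0

Jorhal would need Wynrho and Wexsyl (Rule 1), but Wexsyl is never earned.
Ashwyn would need Wexarc and Valrax (Rule 10), but Valrax is never earned.
No rule produces Belqor, and it is not given.
None of the 3 are reached.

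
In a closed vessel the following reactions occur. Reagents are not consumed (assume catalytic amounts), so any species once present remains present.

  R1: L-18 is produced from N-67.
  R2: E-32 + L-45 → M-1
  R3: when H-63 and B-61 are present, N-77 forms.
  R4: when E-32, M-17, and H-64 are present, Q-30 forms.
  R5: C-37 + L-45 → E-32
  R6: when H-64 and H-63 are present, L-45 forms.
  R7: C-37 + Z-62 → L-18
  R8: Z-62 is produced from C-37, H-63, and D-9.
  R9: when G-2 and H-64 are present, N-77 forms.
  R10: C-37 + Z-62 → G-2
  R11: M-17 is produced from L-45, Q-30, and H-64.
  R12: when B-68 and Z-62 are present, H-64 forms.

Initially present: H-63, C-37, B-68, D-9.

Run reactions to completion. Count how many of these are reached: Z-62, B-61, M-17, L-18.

C-37, H-63, and D-9 present → Z-62 forms (R8).
C-37 and Z-62 present → L-18 forms (R7).
Z-62: reached.
No rule produces B-61, and it is not given.
M-17 would need L-45, Q-30, and H-64 (R11), but Q-30 never forms.
L-18: reached.
Reached: Z-62 and L-18 — 2 of the 4.

2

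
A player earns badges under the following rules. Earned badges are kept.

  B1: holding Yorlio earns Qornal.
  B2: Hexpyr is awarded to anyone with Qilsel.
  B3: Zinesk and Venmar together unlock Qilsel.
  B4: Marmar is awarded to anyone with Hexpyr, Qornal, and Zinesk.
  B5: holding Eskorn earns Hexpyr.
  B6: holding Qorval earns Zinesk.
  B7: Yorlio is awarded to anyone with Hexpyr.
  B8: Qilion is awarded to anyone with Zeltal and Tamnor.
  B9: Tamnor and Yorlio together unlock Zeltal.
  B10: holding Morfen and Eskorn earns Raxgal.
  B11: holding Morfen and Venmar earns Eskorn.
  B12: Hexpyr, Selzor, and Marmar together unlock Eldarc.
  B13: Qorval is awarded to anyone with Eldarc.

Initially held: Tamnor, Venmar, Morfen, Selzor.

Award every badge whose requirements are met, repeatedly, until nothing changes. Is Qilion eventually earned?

Yes

With Morfen and Venmar, Eskorn is earned (B11).
With Eskorn, Hexpyr is earned (B5).
With Hexpyr, Yorlio is earned (B7).
With Tamnor and Yorlio, Zeltal is earned (B9).
With Zeltal and Tamnor, Qilion is earned (B8).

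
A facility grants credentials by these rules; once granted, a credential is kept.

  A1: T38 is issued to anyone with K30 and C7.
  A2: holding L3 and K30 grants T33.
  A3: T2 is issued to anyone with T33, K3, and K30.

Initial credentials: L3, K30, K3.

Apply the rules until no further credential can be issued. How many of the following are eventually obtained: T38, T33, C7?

1

Holding L3 and K30 grants T33 (A2).
T38 would need K30 and C7 (A1), but C7 is never granted.
T33: reached.
No rule produces C7, and it is not given.
Reached: T33 — 1 of the 3.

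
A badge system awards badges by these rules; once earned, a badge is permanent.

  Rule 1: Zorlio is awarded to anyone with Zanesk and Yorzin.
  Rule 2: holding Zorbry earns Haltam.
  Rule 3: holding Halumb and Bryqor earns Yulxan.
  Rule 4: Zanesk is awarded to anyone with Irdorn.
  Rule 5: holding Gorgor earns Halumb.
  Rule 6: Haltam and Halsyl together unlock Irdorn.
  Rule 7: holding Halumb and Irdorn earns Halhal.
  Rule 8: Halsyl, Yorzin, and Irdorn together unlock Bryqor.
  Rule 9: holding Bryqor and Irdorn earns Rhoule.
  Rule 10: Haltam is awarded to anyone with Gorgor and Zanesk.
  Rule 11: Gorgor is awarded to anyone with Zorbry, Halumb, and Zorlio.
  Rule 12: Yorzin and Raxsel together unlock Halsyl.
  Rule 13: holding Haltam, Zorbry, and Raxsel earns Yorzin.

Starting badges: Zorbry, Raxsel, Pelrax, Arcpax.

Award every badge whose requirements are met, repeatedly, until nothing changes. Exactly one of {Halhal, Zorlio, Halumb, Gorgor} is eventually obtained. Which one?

Zorlio

With Zorbry, Haltam is earned (Rule 2).
With Haltam, Zorbry, and Raxsel, Yorzin is earned (Rule 13).
With Yorzin and Raxsel, Halsyl is earned (Rule 12).
With Haltam and Halsyl, Irdorn is earned (Rule 6).
With Irdorn, Zanesk is earned (Rule 4).
With Zanesk and Yorzin, Zorlio is earned (Rule 1).
Halhal would need Halumb and Irdorn (Rule 7), but Halumb is never earned. Halumb would need Gorgor (Rule 5), but Gorgor is never earned. Gorgor would need Zorbry, Halumb, and Zorlio (Rule 11), but Halumb is never earned.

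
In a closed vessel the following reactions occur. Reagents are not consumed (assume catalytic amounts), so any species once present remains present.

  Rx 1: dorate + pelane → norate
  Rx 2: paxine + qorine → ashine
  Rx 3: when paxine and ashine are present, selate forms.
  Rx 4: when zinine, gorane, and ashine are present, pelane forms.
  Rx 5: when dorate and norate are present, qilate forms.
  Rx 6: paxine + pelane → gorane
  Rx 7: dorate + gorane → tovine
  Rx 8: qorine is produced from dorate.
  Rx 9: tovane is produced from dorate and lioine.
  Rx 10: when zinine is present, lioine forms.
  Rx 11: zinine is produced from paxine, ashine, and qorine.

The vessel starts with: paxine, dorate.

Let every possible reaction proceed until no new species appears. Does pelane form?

pelane would need zinine, gorane, and ashine (Rx 4), but gorane never forms.

No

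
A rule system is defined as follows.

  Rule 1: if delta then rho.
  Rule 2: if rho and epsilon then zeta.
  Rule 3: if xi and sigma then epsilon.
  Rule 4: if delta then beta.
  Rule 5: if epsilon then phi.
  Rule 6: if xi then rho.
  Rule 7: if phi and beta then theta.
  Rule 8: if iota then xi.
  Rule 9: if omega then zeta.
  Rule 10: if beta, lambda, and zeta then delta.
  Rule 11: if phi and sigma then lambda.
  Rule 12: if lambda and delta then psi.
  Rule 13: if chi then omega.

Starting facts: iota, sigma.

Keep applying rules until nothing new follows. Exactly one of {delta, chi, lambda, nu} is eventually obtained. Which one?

iota holds, so xi follows (Rule 8).
From xi and sigma, Rule 3 gives epsilon.
epsilon holds, so phi follows (Rule 5).
phi and sigma hold, so lambda follows (Rule 11).
No rule produces nu, and it is not given. No rule produces chi, and it is not given. delta would need beta, lambda, and zeta (Rule 10), but beta is never established.

lambda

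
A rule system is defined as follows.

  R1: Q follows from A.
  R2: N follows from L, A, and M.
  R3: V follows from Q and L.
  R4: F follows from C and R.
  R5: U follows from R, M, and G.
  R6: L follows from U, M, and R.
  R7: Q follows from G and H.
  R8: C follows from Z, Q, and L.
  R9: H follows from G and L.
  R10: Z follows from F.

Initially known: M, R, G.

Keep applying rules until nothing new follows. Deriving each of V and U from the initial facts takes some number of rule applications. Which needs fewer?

U

U: From R, M, and G, R5 gives U. [1 rule application]
V: From R, M, and G, R5 gives U. From U, M, and R, R6 gives L. From G and L, R9 gives H. G and H hold, so Q follows (R7). From Q and L, R3 gives V. [5 rule applications]
U needs fewer.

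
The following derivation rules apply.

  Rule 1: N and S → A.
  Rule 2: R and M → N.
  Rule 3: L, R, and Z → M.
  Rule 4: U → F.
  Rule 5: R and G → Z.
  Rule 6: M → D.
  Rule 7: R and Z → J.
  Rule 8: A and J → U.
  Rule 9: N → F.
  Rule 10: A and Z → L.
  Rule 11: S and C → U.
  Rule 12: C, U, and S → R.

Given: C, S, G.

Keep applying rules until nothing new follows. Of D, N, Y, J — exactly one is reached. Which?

J

S and C hold, so U follows (Rule 11).
From C, U, and S, Rule 12 gives R.
From R and G, Rule 5 gives Z.
R and Z hold, so J follows (Rule 7).
N would need R and M (Rule 2), but M is never established. D would need M (Rule 6), but M is never established. No rule produces Y, and it is not given.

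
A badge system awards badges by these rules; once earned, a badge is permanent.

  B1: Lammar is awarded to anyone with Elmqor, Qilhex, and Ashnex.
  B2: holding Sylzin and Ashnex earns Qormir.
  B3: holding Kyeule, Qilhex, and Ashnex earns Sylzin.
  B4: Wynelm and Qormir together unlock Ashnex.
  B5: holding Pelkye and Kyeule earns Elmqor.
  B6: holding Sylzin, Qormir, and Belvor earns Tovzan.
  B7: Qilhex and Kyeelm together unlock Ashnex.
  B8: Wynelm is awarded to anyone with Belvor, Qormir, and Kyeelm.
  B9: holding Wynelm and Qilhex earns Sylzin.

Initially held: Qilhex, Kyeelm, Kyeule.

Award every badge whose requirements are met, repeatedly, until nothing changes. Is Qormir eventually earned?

Yes

With Qilhex and Kyeelm, Ashnex is earned (B7).
With Kyeule, Qilhex, and Ashnex, Sylzin is earned (B3).
With Sylzin and Ashnex, Qormir is earned (B2).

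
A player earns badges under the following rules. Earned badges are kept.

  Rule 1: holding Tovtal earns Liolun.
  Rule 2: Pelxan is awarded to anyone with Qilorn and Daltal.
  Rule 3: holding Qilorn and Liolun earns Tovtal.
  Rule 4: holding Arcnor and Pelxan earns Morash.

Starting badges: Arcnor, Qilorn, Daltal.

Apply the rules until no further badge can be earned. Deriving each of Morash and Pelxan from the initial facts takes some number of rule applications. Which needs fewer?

Pelxan: With Qilorn and Daltal, Pelxan is earned (Rule 2). [1 rule application]
Morash: With Qilorn and Daltal, Pelxan is earned (Rule 2). With Arcnor and Pelxan, Morash is earned (Rule 4). [2 rule applications]
Pelxan needs fewer.

Pelxan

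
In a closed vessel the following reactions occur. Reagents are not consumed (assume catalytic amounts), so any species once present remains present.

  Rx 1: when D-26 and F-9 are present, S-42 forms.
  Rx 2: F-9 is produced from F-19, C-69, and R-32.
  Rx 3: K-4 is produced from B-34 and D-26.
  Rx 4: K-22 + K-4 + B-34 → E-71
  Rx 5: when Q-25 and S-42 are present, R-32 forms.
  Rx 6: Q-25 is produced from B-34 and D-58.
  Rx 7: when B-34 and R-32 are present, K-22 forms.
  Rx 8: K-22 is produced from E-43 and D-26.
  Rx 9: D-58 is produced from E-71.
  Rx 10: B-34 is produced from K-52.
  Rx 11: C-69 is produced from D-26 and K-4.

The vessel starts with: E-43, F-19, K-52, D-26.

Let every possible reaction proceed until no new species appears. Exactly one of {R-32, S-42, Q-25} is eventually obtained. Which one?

K-52 present → B-34 forms (Rx 10).
E-43 and D-26 present → K-22 forms (Rx 8).
B-34 and D-26 present → K-4 forms (Rx 3).
K-22, K-4, and B-34 present → E-71 forms (Rx 4).
E-71 present → D-58 forms (Rx 9).
B-34 and D-58 present → Q-25 forms (Rx 6).
S-42 would need D-26 and F-9 (Rx 1), but F-9 never forms. R-32 would need Q-25 and S-42 (Rx 5), but S-42 never forms.

Q-25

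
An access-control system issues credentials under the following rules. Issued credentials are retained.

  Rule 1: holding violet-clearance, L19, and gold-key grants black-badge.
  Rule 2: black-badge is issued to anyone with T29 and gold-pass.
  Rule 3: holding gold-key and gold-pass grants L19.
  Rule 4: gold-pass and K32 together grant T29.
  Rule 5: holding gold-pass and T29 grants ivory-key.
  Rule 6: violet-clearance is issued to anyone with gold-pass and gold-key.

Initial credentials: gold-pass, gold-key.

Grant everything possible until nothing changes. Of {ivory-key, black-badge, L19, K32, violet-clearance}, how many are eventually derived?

Holding gold-key and gold-pass grants L19 (Rule 3).
Holding gold-pass and gold-key grants violet-clearance (Rule 6).
Holding violet-clearance, L19, and gold-key grants black-badge (Rule 1).
ivory-key would need gold-pass and T29 (Rule 5), but T29 is never granted.
black-badge: reached.
L19: reached.
No rule produces K32, and it is not given.
violet-clearance: reached.
Reached: black-badge, L19, and violet-clearance — 3 of the 5.

3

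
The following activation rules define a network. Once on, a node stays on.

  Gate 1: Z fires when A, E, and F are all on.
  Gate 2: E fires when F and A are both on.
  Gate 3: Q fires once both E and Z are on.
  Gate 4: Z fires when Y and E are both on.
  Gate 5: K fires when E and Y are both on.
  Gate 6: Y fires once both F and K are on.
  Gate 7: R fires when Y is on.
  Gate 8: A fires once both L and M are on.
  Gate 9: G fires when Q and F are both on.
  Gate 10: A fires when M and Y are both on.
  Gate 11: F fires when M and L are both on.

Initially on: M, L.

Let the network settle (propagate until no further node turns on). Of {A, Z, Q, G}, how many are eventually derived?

Gate 11: M and L on → F on.
L and M are on, so A fires (Gate 8).
F and A are on, so E fires (Gate 2).
Gate 1: A, E, and F on → Z on.
E and Z are on, so Q fires (Gate 3).
Gate 9: Q and F on → G on.
A: reached.
Z: reached.
Q: reached.
G: reached.
All 4 are reached.

4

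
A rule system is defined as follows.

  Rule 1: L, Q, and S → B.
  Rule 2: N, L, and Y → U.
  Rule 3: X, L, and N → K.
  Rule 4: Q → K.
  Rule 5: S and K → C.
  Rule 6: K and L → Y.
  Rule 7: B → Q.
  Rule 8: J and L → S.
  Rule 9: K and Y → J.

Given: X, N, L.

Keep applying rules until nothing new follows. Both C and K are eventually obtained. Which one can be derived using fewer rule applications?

K: X, L, and N hold, so K follows (Rule 3). [1 rule application]
C: X, L, and N hold, so K follows (Rule 3). K and L hold, so Y follows (Rule 6). From K and Y, Rule 9 gives J. From J and L, Rule 8 gives S. S and K hold, so C follows (Rule 5). [5 rule applications]
K needs fewer.

K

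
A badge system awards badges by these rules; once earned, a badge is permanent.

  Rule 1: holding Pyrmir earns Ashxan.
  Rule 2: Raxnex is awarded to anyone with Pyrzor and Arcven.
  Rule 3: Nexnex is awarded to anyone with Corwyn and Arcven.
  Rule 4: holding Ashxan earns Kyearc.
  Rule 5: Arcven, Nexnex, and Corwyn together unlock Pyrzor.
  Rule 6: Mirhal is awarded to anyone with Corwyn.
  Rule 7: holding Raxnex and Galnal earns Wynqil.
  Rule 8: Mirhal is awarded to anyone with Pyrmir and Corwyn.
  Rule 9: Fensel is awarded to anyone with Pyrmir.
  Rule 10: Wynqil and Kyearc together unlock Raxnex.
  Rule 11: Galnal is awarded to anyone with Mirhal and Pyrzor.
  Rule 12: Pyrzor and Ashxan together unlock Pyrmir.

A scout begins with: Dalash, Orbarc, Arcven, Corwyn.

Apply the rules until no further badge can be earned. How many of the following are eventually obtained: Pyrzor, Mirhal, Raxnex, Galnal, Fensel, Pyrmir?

With Corwyn and Arcven, Nexnex is earned (Rule 3).
With Corwyn, Mirhal is earned (Rule 6).
With Arcven, Nexnex, and Corwyn, Pyrzor is earned (Rule 5).
With Mirhal and Pyrzor, Galnal is earned (Rule 11).
With Pyrzor and Arcven, Raxnex is earned (Rule 2).
Pyrzor: reached.
Mirhal: reached.
Raxnex: reached.
Galnal: reached.
Fensel would need Pyrmir (Rule 9), but Pyrmir is never earned.
Pyrmir would need Pyrzor and Ashxan (Rule 12), but Ashxan is never earned.
Reached: Pyrzor, Mirhal, Raxnex, and Galnal — 4 of the 6.

4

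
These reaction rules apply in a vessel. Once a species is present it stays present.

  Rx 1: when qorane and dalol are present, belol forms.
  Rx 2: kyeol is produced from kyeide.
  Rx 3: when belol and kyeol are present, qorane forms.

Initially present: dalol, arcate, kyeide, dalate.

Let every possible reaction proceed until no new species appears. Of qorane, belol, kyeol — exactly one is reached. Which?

kyeol

kyeide present → kyeol forms (Rx 2).
qorane would need belol and kyeol (Rx 3), but belol never forms. belol would need qorane and dalol (Rx 1), but qorane never forms.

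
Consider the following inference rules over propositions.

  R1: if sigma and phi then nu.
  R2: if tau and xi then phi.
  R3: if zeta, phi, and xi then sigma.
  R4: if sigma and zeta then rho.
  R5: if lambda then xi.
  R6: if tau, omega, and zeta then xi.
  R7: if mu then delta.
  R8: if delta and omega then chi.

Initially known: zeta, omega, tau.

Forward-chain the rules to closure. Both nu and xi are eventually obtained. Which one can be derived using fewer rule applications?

xi

xi: From tau, omega, and zeta, R6 gives xi. [1 rule application]
nu: tau, omega, and zeta hold, so xi follows (R6). tau and xi hold, so phi follows (R2). zeta, phi, and xi hold, so sigma follows (R3). From sigma and phi, R1 gives nu. [4 rule applications]
xi needs fewer.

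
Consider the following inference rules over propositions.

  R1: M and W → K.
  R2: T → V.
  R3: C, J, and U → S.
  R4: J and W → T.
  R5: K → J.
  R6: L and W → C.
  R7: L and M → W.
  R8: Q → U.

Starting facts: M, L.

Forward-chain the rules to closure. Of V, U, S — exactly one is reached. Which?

From L and M, R7 gives W.
M and W hold, so K follows (R1).
From K, R5 gives J.
J and W hold, so T follows (R4).
T holds, so V follows (R2).
S would need C, J, and U (R3), but U is never established. U would need Q (R8), but Q is never established.

V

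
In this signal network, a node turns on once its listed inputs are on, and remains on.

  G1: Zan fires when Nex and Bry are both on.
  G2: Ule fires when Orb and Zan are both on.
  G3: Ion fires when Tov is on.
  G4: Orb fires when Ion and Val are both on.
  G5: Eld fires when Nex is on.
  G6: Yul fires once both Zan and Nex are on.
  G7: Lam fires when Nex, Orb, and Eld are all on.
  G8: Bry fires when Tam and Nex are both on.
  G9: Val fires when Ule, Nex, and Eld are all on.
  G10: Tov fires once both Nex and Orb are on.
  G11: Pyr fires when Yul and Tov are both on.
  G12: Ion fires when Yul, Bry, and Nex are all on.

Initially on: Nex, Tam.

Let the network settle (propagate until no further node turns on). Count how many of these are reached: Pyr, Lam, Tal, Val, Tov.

Pyr would need Yul and Tov (G11), but Tov never turns on.
Lam would need Nex, Orb, and Eld (G7), but Orb never turns on.
No rule produces Tal, and it is not given.
Val would need Ule, Nex, and Eld (G9), but Ule never turns on.
Tov would need Nex and Orb (G10), but Orb never turns on.
None of the 5 are reached.

0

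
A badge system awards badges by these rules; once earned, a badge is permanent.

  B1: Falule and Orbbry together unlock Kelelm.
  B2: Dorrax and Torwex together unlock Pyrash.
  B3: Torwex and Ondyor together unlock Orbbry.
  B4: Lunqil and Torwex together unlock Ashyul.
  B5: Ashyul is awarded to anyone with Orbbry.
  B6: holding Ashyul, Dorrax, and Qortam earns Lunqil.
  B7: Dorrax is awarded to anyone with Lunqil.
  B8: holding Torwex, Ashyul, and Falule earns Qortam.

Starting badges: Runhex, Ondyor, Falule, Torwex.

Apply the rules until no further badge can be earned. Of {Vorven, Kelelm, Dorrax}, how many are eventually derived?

1

With Torwex and Ondyor, Orbbry is earned (B3).
With Falule and Orbbry, Kelelm is earned (B1).
No rule produces Vorven, and it is not given.
Kelelm: reached.
Dorrax would need Lunqil (B7), but Lunqil is never earned.
Reached: Kelelm — 1 of the 3.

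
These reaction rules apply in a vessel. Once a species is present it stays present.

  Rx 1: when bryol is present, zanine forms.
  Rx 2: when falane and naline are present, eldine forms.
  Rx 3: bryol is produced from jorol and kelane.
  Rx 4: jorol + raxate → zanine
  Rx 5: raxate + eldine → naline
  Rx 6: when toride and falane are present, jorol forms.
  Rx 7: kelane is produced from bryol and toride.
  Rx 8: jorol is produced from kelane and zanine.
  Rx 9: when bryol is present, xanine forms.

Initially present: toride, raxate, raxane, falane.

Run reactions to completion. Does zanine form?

toride and falane present → jorol forms (Rx 6).
jorol and raxate present → zanine forms (Rx 4).

Yes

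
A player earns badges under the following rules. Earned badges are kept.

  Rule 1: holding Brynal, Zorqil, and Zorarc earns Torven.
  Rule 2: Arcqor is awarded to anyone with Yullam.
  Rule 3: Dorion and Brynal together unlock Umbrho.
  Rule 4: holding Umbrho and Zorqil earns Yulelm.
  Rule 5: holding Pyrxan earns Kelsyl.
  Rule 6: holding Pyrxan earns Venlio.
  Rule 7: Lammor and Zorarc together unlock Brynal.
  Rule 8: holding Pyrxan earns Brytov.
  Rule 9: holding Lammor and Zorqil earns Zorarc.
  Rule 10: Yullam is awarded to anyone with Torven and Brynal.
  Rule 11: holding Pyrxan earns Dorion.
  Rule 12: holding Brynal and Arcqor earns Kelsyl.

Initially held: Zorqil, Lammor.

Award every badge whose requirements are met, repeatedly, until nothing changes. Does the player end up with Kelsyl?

Yes

With Lammor and Zorqil, Zorarc is earned (Rule 9).
With Lammor and Zorarc, Brynal is earned (Rule 7).
With Brynal, Zorqil, and Zorarc, Torven is earned (Rule 1).
With Torven and Brynal, Yullam is earned (Rule 10).
With Yullam, Arcqor is earned (Rule 2).
With Brynal and Arcqor, Kelsyl is earned (Rule 12).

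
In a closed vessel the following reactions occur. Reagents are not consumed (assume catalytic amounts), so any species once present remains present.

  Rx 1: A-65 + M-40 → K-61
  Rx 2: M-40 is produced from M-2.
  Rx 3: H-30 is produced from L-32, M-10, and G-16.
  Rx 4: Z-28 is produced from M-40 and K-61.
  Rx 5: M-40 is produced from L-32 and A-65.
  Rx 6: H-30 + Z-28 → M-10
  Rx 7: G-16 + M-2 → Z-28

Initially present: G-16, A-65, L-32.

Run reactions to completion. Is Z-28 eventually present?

Yes

L-32 and A-65 present → M-40 forms (Rx 5).
A-65 and M-40 present → K-61 forms (Rx 1).
M-40 and K-61 present → Z-28 forms (Rx 4).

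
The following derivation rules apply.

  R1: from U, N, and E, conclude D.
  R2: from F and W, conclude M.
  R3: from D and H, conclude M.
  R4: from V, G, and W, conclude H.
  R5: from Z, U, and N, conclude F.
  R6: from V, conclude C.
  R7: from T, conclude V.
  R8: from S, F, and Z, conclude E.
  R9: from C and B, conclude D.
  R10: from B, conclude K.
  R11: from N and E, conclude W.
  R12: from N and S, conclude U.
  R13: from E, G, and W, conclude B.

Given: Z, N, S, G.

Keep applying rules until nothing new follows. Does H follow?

H would need V, G, and W (R4), but V is never established.

No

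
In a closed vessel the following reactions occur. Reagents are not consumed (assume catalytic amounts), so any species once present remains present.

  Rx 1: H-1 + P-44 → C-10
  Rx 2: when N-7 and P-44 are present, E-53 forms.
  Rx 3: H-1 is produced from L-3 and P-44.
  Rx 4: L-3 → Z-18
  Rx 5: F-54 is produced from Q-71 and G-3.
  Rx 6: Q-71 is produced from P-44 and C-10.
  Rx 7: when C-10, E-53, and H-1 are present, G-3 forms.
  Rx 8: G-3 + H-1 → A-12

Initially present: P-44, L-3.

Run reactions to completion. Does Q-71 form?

Yes

L-3 and P-44 present → H-1 forms (Rx 3).
H-1 and P-44 present → C-10 forms (Rx 1).
P-44 and C-10 present → Q-71 forms (Rx 6).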